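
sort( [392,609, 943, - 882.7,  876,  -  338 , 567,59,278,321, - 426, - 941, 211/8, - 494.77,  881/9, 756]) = [ - 941, - 882.7, - 494.77, - 426, - 338,211/8, 59, 881/9, 278, 321,392,567,609, 756,876,  943]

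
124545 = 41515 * 3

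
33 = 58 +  - 25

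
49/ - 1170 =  - 1 + 1121/1170  =  -0.04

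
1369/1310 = 1369/1310 = 1.05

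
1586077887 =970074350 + 616003537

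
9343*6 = 56058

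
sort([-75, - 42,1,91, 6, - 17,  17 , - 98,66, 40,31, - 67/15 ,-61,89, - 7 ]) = [ - 98 , - 75,  -  61 ,  -  42,-17, - 7, - 67/15,1,  6,17, 31,  40,66 , 89,91] 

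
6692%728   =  140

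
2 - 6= - 4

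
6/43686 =1/7281 = 0.00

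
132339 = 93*1423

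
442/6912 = 221/3456 = 0.06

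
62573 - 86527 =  - 23954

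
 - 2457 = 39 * ( - 63 )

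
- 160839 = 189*(-851 )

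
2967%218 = 133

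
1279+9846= 11125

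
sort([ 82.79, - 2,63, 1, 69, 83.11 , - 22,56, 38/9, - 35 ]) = [ - 35, - 22, - 2, 1, 38/9, 56, 63 , 69,  82.79,83.11]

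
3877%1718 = 441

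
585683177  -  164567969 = 421115208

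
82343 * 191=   15727513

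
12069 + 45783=57852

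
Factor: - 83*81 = -6723 = - 3^4*83^1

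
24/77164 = 6/19291 = 0.00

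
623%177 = 92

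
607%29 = 27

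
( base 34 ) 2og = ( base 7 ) 12111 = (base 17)AEG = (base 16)C48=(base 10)3144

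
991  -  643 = 348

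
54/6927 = 18/2309 = 0.01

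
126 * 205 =25830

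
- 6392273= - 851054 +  - 5541219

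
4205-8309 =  - 4104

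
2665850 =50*53317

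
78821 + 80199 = 159020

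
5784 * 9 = 52056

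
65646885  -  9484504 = 56162381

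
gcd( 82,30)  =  2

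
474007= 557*851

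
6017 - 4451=1566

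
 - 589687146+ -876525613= -1466212759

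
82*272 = 22304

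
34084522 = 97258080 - 63173558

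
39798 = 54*737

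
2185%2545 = 2185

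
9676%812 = 744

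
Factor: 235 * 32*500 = 2^7*5^4  *47^1  =  3760000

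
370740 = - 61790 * ( - 6 ) 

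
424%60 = 4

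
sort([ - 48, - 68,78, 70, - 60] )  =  [-68, - 60, -48, 70, 78]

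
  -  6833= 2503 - 9336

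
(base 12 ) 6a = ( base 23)3d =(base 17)4E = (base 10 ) 82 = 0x52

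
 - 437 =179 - 616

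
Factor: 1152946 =2^1*576473^1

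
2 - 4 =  - 2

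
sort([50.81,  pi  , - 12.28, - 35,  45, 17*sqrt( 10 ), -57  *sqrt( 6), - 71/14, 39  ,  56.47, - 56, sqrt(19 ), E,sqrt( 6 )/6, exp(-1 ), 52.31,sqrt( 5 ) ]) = [-57*sqrt( 6 ), - 56, - 35  , - 12.28, - 71/14,  exp( - 1 ), sqrt( 6) /6,  sqrt(5 ), E , pi, sqrt( 19),  39,45,  50.81 , 52.31,17*sqrt ( 10), 56.47 ] 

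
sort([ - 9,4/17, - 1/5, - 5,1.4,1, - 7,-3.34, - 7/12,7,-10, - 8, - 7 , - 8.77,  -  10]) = [ -10, - 10 ,- 9, - 8.77, - 8, - 7, - 7, - 5, - 3.34, - 7/12 , - 1/5,4/17,1,1.4,  7 ]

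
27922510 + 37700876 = 65623386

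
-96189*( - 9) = 865701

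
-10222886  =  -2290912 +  - 7931974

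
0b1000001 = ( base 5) 230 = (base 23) 2j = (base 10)65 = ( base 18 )3b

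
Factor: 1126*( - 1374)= - 1547124 = - 2^2*3^1*229^1*563^1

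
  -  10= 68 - 78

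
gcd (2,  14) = 2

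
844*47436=40035984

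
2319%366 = 123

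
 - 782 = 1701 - 2483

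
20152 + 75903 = 96055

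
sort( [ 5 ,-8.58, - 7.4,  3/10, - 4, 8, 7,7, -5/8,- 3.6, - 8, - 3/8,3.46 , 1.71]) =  [ - 8.58 , - 8 ,-7.4, - 4, - 3.6, - 5/8, - 3/8, 3/10, 1.71, 3.46, 5, 7,7, 8 ] 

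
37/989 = 37/989  =  0.04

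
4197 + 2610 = 6807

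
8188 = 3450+4738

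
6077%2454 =1169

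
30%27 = 3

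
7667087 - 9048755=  -1381668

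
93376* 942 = 87960192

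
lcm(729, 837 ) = 22599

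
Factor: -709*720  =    -  2^4*3^2*5^1*709^1 = -510480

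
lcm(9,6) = 18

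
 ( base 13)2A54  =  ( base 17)144g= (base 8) 14011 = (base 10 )6153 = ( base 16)1809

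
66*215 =14190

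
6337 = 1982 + 4355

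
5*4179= 20895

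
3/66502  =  3/66502 = 0.00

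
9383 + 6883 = 16266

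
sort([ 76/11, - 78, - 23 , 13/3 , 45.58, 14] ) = [ -78, - 23, 13/3, 76/11, 14, 45.58]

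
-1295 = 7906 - 9201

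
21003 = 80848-59845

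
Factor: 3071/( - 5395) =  - 37/65 = - 5^( - 1 )*13^(  -  1)*37^1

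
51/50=51/50 = 1.02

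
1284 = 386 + 898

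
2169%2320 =2169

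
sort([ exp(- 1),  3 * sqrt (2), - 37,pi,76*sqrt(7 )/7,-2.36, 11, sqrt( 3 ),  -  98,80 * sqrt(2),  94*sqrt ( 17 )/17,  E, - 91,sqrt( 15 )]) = [ - 98, - 91 , - 37, - 2.36,exp( - 1 ),sqrt(3 ),E, pi,sqrt( 15),3*sqrt(2),11 , 94*sqrt (17)/17,76*sqrt(7) /7, 80 * sqrt ( 2 ) ]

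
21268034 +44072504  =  65340538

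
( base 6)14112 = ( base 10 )2204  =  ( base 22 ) 4C4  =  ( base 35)1RY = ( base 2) 100010011100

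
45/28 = 1 + 17/28 = 1.61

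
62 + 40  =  102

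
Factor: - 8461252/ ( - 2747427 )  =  2^2*3^( - 1 )*  41^1 *359^( - 1 ) * 2551^ ( - 1 )*51593^1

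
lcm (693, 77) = 693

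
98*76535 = 7500430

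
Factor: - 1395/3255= - 3/7 = -3^1*7^( - 1)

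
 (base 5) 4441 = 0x26d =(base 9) 760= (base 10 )621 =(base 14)325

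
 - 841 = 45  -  886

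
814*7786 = 6337804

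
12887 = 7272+5615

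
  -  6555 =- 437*15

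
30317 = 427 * 71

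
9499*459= 4360041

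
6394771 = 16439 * 389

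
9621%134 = 107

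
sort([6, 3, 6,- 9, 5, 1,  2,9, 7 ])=[ - 9,1, 2,3, 5,6, 6, 7,9]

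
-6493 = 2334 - 8827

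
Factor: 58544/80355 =2^4 * 3^(-1)*5^ ( - 1 )*11^( - 1 )*487^( - 1)*3659^1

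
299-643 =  -344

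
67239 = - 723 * (-93)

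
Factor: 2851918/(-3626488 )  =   -2^( - 2 )*29^1*49171^1*453311^( - 1) = - 1425959/1813244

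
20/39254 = 10/19627=0.00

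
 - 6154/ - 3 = 6154/3 = 2051.33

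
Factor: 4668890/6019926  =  3^( - 1)*5^1 * 11^( - 1) * 197^( - 1)*421^1*463^( - 1)*1109^1 = 2334445/3009963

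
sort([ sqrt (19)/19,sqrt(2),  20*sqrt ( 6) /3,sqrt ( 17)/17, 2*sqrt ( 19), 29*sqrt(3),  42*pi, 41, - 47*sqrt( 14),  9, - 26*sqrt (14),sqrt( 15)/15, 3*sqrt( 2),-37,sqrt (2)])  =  [ - 47*sqrt(14),-26*sqrt( 14), - 37, sqrt( 19) /19, sqrt( 17)/17, sqrt( 15 ) /15,sqrt(2),  sqrt( 2 ),  3*sqrt( 2), 2*sqrt(19), 9, 20*sqrt( 6)/3, 41, 29*sqrt ( 3),  42*pi]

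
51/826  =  51/826 = 0.06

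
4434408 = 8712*509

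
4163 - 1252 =2911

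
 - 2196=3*(-732 )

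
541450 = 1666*325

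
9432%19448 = 9432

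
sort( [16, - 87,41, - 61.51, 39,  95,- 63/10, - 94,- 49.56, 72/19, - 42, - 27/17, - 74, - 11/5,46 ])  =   [  -  94,-87, -74, -61.51 , - 49.56,-42,-63/10,-11/5, -27/17, 72/19,16, 39, 41, 46,95]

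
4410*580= 2557800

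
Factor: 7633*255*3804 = 7404162660 = 2^2  *3^2*5^1*17^2*  317^1 *449^1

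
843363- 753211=90152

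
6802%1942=976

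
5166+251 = 5417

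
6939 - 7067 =-128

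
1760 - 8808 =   -  7048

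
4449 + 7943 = 12392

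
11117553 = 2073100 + 9044453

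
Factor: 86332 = 2^2*113^1 * 191^1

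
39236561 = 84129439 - 44892878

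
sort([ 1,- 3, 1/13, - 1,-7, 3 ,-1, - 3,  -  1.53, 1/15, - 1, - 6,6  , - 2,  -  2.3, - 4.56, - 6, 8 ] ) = [  -  7, - 6, - 6, - 4.56, - 3,-3, - 2.3,  -  2,-1.53, - 1, - 1, - 1, 1/15,1/13, 1 , 3, 6, 8 ] 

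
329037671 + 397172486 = 726210157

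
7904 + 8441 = 16345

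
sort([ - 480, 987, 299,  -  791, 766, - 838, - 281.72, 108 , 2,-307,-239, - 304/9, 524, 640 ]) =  [-838,-791,-480, - 307,-281.72, - 239 ,-304/9,  2 , 108,299,524,640,766, 987]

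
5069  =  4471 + 598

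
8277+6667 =14944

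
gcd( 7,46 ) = 1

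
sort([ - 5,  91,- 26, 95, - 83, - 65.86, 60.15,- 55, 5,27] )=[ - 83, - 65.86 , - 55 , - 26, - 5, 5, 27, 60.15, 91, 95 ]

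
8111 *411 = 3333621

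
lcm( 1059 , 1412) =4236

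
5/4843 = 5/4843 = 0.00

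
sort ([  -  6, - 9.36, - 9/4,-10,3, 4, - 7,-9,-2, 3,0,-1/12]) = [ - 10, - 9.36,-9,  -  7, - 6, - 9/4,-2, -1/12,0, 3,3, 4 ] 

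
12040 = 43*280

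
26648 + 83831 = 110479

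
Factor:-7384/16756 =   -  2^1*13^1 * 59^ ( - 1) = -26/59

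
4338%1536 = 1266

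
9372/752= 2343/188= 12.46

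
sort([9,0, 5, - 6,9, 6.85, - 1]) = [ - 6, - 1,0,5, 6.85, 9,9 ] 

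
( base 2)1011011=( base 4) 1123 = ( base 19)4F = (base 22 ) 43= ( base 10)91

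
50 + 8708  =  8758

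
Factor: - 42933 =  - 3^1*11^1*1301^1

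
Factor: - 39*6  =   - 2^1*3^2  *  13^1  =  -234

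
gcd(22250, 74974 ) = 2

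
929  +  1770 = 2699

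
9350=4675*2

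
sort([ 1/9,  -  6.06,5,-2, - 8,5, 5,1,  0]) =[-8, -6.06 , - 2,0,1/9,1, 5,5 , 5] 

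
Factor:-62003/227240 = -2^ (-3 ) * 5^( - 1 )*13^ ( -1)*19^ ( - 1) * 23^( -1)*62003^1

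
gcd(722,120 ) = 2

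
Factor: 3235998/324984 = 539333/54164 = 2^( - 2 )*11^( - 1 ) * 79^1*1231^( - 1 )* 6827^1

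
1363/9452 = 1363/9452 = 0.14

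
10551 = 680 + 9871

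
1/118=1/118 = 0.01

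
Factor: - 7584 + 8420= 2^2*11^1*19^1 = 836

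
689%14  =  3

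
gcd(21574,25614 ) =2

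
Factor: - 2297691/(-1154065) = 208881/104915= 3^2* 5^( - 1)* 20983^( - 1)*23209^1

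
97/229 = 97/229=0.42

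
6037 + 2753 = 8790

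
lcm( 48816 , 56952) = 341712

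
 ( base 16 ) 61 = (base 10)97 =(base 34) 2T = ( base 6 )241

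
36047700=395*91260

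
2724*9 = 24516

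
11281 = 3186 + 8095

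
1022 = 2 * 511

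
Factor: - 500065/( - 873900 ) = 2^( - 2 )*3^ ( - 2) * 5^( - 1)*103^1=103/180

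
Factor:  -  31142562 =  - 2^1*3^1*11^1 *389^1*1213^1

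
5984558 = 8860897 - 2876339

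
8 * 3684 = 29472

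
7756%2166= 1258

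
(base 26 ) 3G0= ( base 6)15152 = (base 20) 624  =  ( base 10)2444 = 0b100110001100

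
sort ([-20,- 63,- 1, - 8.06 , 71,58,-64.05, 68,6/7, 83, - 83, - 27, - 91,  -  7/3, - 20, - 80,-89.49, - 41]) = [ - 91, - 89.49, - 83, - 80, - 64.05,-63, - 41,-27,-20,-20, - 8.06, - 7/3,-1,6/7,58,68,71, 83 ] 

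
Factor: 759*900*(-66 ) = - 45084600= -2^3*3^4*5^2*11^2*23^1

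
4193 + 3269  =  7462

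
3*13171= 39513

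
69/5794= 69/5794 = 0.01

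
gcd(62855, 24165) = 5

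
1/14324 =1/14324 = 0.00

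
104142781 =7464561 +96678220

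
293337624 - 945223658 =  - 651886034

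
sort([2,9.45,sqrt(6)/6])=[ sqrt( 6)/6, 2,9.45] 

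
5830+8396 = 14226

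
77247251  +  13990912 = 91238163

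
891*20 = 17820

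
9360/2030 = 4+124/203 = 4.61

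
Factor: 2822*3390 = 9566580 = 2^2*3^1*5^1*17^1 * 83^1*113^1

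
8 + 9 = 17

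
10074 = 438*23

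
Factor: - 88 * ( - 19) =1672 = 2^3 * 11^1 * 19^1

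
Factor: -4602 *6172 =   -  28403544 = - 2^3 * 3^1*13^1 * 59^1 * 1543^1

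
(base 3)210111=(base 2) 1001000100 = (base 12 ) 404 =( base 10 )580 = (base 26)M8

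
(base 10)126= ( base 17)77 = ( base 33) 3R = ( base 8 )176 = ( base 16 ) 7E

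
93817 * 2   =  187634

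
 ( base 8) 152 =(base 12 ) 8a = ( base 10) 106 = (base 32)3a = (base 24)4A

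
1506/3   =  502= 502.00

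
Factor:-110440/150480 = - 2^ (-1)*3^ (-2)*19^ ( - 1)*251^1 = -251/342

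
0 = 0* 830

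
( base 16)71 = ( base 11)a3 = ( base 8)161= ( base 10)113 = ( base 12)95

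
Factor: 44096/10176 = 13/3 = 3^( - 1)*13^1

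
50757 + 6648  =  57405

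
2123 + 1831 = 3954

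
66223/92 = 66223/92 = 719.82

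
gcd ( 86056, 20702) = 2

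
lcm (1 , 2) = 2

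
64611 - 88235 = -23624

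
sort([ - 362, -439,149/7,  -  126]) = [  -  439, - 362,-126,149/7] 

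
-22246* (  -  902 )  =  20065892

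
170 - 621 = - 451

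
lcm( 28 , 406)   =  812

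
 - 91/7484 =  - 1 + 7393/7484  =  -0.01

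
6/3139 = 6/3139 =0.00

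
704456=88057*8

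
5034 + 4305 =9339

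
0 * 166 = 0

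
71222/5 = 71222/5= 14244.40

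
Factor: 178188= 2^2*3^1  *  31^1*479^1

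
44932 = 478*94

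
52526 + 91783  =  144309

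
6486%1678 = 1452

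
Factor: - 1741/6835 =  - 5^(-1)*1367^ ( - 1)*1741^1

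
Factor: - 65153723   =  - 31^1*2101733^1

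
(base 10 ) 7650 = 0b1110111100010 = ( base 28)9L6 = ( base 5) 221100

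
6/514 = 3/257 = 0.01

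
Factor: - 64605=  - 3^1*5^1*59^1*73^1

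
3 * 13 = 39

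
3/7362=1/2454 = 0.00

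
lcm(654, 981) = 1962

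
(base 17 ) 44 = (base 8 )110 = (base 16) 48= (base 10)72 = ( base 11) 66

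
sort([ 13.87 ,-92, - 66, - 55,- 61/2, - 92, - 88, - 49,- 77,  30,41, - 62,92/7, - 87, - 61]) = [- 92,- 92,- 88, - 87,  -  77,-66, - 62, - 61, - 55, - 49, - 61/2,92/7, 13.87,  30 , 41]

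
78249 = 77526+723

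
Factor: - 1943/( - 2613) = 29/39 = 3^( - 1)*13^( - 1 )*29^1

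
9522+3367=12889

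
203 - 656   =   - 453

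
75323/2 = 37661 + 1/2 = 37661.50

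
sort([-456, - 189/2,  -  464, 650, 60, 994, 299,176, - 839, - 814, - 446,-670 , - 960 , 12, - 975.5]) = [ - 975.5, - 960, -839 , - 814, - 670,-464, - 456, - 446,  -  189/2 , 12, 60,176,299,650, 994]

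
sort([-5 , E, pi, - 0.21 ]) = [-5, - 0.21 , E, pi]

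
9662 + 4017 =13679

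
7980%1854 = 564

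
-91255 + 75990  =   - 15265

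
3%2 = 1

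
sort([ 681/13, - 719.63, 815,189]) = [ - 719.63,681/13, 189  ,  815]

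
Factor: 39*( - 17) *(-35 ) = 3^1*5^1*7^1*13^1*17^1 =23205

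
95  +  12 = 107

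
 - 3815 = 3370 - 7185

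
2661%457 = 376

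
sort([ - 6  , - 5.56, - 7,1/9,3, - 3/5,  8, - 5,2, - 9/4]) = [ - 7, - 6, - 5.56, - 5,-9/4, - 3/5,1/9,2,3, 8 ] 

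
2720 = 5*544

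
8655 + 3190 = 11845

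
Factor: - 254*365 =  -2^1*5^1*73^1*127^1  =  - 92710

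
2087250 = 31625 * 66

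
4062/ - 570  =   - 8 + 83/95 = - 7.13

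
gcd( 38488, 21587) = 1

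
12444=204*61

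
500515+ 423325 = 923840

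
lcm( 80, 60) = 240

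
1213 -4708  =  -3495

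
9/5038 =9/5038 = 0.00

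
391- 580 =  - 189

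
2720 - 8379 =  -5659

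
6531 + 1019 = 7550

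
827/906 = 827/906 = 0.91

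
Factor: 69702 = 2^1*3^1*11617^1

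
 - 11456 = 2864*(  -  4) 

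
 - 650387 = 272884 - 923271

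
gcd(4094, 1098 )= 2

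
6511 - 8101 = - 1590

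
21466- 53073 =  - 31607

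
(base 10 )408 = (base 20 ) 108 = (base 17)170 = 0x198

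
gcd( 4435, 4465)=5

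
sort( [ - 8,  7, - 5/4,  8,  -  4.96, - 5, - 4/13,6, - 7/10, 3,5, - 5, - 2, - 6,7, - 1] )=[ - 8, - 6, - 5, - 5, - 4.96 , - 2, - 5/4 , - 1, - 7/10,- 4/13,3,5,6, 7, 7,8]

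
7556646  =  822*9193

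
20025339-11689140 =8336199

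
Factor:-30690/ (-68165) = 6138/13633 = 2^1*3^2 *11^1*31^1*  13633^( - 1) 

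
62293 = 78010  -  15717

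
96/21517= 96/21517 =0.00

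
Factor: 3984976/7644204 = 996244/1911051 = 2^2*3^(-2)*41^( - 1 )*263^1*947^1 * 5179^(-1)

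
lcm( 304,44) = 3344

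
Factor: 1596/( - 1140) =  - 7/5 = - 5^( - 1)*7^1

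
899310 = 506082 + 393228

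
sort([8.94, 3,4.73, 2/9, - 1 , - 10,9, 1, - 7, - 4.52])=[ - 10, - 7, - 4.52, - 1, 2/9, 1,3 , 4.73, 8.94, 9 ]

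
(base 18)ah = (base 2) 11000101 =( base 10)197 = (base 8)305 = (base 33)5W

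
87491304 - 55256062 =32235242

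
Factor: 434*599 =259966 = 2^1* 7^1*31^1*599^1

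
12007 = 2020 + 9987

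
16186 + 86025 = 102211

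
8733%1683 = 318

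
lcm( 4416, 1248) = 57408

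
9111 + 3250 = 12361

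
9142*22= 201124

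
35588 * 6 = 213528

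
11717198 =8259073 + 3458125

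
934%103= 7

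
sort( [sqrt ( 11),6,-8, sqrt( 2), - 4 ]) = [ - 8, - 4,  sqrt( 2 ),sqrt( 11),6 ]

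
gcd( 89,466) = 1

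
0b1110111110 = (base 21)23D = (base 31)us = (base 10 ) 958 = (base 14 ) 4c6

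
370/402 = 185/201 = 0.92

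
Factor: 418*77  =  2^1*7^1*11^2*19^1 = 32186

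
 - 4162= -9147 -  - 4985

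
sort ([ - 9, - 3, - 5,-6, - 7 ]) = [ - 9, - 7, - 6, - 5,-3]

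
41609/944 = 44+73/944= 44.08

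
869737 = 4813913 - 3944176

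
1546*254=392684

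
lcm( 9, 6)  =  18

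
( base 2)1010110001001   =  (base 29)6G3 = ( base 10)5513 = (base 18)h05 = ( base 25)8kd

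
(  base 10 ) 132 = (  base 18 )76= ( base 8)204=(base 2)10000100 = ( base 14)96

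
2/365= 2/365 = 0.01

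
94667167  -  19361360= 75305807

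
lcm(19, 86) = 1634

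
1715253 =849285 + 865968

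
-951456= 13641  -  965097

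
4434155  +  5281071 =9715226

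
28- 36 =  - 8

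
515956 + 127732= 643688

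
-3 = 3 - 6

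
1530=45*34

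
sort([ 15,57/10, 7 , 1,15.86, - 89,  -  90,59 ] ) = [ -90,-89, 1,57/10,  7, 15,15.86, 59 ] 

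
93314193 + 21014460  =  114328653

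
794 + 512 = 1306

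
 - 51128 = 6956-58084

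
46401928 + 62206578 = 108608506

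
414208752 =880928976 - 466720224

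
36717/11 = 36717/11 = 3337.91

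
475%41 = 24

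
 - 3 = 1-4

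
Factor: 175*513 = 89775 = 3^3*5^2 * 7^1*19^1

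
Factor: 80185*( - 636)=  - 2^2*3^1*5^1*7^1*29^1*53^1*79^1= - 50997660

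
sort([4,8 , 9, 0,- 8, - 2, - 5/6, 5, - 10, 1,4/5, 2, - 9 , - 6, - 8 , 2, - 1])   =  [-10, - 9, - 8 ,  -  8, - 6, - 2, - 1, -5/6 , 0,4/5, 1, 2 , 2,4,  5,  8, 9 ]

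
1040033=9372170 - 8332137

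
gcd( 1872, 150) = 6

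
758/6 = 126  +  1/3 = 126.33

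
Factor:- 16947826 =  - 2^1*7^2* 23^1*73^1*103^1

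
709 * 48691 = 34521919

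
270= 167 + 103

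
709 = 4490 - 3781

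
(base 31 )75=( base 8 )336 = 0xde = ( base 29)7j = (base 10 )222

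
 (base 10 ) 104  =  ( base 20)54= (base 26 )40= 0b1101000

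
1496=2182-686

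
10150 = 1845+8305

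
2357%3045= 2357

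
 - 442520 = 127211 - 569731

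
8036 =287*28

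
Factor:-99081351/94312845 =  -5^( - 1)*11^( - 2 )*17321^( - 1)*11009039^1 = -11009039/10479205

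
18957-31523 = - 12566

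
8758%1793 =1586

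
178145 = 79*2255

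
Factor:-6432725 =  -5^2*13^1*19793^1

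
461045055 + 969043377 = 1430088432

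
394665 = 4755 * 83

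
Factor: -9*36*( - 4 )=2^4*3^4 = 1296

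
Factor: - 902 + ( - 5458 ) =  - 2^3  *  3^1*5^1*53^1 = - 6360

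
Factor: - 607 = - 607^1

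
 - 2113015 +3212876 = 1099861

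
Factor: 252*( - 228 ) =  - 57456 = - 2^4*3^3 * 7^1*19^1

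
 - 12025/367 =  - 33 + 86/367 = -  32.77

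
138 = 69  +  69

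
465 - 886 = -421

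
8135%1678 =1423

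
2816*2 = 5632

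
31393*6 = 188358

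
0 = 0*68034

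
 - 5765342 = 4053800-9819142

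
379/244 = 379/244 = 1.55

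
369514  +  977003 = 1346517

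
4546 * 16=72736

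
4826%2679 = 2147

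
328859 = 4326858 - 3997999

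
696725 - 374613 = 322112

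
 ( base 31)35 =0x62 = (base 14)70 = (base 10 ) 98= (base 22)4A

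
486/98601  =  162/32867 = 0.00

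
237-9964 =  - 9727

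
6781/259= 26 + 47/259 =26.18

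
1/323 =1/323=0.00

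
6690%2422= 1846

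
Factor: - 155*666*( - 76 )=2^3*3^2*5^1*19^1*31^1 * 37^1 = 7845480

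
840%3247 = 840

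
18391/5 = 18391/5 = 3678.20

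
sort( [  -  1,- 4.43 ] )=[  -  4.43 , - 1]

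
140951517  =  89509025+51442492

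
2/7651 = 2/7651 = 0.00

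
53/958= 53/958=0.06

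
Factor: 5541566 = 2^1*2770783^1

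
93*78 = 7254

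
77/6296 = 77/6296 = 0.01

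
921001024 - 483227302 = 437773722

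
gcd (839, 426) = 1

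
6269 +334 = 6603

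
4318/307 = 14 + 20/307 = 14.07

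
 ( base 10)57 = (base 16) 39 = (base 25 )27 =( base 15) 3c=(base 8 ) 71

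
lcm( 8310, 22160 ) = 66480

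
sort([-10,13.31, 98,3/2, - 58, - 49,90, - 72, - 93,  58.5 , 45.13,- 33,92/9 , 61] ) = [ - 93, - 72, - 58, - 49,  -  33,  -  10 , 3/2 , 92/9,13.31,  45.13,58.5,61,90,98 ] 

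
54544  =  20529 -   -  34015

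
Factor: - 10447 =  - 31^1 * 337^1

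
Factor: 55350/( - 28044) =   -  75/38 = - 2^( - 1)*3^1 * 5^2*19^( - 1) 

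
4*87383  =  349532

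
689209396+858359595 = 1547568991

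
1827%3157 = 1827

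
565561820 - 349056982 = 216504838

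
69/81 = 23/27 = 0.85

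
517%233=51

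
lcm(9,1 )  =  9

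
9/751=9/751 =0.01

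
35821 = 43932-8111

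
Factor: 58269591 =3^3*17^1*  126949^1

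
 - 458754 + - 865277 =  - 1324031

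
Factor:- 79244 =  -2^2*11^1*1801^1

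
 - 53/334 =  - 1 + 281/334 = - 0.16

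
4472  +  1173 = 5645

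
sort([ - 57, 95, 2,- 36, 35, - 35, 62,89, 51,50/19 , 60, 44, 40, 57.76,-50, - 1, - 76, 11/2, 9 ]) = [ - 76, - 57, - 50,- 36, - 35  , - 1, 2,  50/19, 11/2, 9,35, 40, 44, 51, 57.76,60,62,89 , 95 ]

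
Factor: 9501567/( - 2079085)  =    -  3^1*5^(  -  1)*23^( - 1)*47^1*79^1 * 101^( - 1)*179^( - 1)*853^1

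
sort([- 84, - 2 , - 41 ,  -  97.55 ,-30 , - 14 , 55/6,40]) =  [ - 97.55,  -  84,  -  41, - 30, - 14 , - 2,55/6, 40]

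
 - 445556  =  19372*(-23 ) 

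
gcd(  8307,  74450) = 1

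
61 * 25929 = 1581669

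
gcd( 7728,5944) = 8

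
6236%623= 6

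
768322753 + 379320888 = 1147643641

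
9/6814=9/6814 = 0.00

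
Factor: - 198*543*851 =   -  91494414 = - 2^1*3^3*11^1*23^1*37^1*181^1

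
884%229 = 197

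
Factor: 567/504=9/8 = 2^( - 3) * 3^2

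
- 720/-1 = 720+0/1 = 720.00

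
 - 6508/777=-9 + 485/777 = - 8.38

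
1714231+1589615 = 3303846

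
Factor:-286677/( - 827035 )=3^2*5^(-1 )*11^( - 2 ) *53^1*601^1*1367^( - 1) 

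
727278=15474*47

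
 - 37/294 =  - 37/294 = - 0.13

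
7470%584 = 462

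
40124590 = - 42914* ( -935)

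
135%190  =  135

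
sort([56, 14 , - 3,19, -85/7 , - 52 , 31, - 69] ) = [  -  69 , - 52 ,  -  85/7, - 3,  14,  19,31,56] 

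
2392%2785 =2392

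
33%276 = 33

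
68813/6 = 68813/6 = 11468.83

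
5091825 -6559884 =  - 1468059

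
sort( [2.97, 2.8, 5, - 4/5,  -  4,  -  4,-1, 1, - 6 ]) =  [ - 6, - 4, - 4,-1 , - 4/5 , 1, 2.8, 2.97, 5 ]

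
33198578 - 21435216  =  11763362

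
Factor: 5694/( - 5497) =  - 2^1*3^1*13^1*23^( - 1)* 73^1 *239^(-1) 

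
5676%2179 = 1318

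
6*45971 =275826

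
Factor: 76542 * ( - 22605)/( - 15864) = 2^ (-2 ) *3^1 * 5^1 *11^1*137^1*661^( - 1)*12757^1 = 288371985/2644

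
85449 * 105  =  8972145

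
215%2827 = 215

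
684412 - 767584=- 83172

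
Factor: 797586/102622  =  398793/51311 = 3^1 * 13^ ( -1) *307^1*433^1*3947^( - 1)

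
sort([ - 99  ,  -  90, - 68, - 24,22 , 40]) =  [ - 99,-90,-68, - 24, 22,40] 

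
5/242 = 5/242 = 0.02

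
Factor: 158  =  2^1*79^1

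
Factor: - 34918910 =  - 2^1*5^1*13^1*268607^1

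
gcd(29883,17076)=4269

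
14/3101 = 2/443 = 0.00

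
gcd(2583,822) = 3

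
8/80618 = 4/40309= 0.00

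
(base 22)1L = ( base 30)1d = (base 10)43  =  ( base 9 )47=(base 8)53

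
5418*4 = 21672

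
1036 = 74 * 14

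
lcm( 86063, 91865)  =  8175985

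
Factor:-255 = -3^1 * 5^1*17^1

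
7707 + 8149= 15856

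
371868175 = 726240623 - 354372448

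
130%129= 1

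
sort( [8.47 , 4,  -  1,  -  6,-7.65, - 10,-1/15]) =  [ - 10, - 7.65,-6,-1, - 1/15,4,8.47 ] 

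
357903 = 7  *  51129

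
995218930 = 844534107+150684823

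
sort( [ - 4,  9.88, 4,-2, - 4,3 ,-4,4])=[ -4, - 4,-4,-2, 3,4,  4,9.88]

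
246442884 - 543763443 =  - 297320559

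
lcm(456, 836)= 5016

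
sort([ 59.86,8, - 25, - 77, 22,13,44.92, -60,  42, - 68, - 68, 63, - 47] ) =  [- 77, - 68 , - 68  , - 60,-47, - 25, 8,13,22, 42 , 44.92, 59.86 , 63 ]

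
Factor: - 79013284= - 2^2  *7^2 * 29^1* 13901^1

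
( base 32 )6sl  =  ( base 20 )hd1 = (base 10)7061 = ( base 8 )15625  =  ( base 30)7pb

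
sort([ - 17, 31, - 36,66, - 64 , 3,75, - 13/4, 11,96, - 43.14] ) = [ - 64, - 43.14, - 36,-17, - 13/4,3,11, 31,66, 75, 96]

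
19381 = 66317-46936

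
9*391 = 3519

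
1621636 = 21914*74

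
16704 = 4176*4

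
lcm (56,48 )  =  336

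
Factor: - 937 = - 937^1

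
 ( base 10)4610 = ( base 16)1202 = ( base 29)5ds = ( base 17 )fg3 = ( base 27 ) 68K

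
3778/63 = 3778/63 = 59.97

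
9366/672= 223/16= 13.94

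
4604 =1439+3165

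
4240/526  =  2120/263= 8.06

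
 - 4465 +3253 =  - 1212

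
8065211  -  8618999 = -553788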